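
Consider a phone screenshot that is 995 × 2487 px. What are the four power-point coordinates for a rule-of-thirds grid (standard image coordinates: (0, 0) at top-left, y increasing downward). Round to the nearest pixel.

One third of 995 is 331.67; one third of 2487 is 829.
Vertical third lines at x = 332 and x = 663; horizontal third lines at y = 829 and y = 1658.

(332, 829), (663, 829), (332, 1658), (663, 1658)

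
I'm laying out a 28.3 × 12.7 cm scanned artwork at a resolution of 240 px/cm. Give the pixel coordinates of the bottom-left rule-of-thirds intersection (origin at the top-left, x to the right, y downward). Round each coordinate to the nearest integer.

In pixels the canvas is 28.3 × 240 = 6792 wide and 12.7 × 240 = 3048 tall.
The bottom-left point is one-third across and two-thirds down:
x = 1 × 6792/3 ≈ 2264; y = 2 × 3048/3 ≈ 2032.

x = 2264 px, y = 2032 px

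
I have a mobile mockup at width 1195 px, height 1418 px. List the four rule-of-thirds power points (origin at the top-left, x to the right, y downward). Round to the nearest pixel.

One third of 1195 is 398.33; one third of 1418 is 472.67.
Vertical third lines at x = 398 and x = 797; horizontal third lines at y = 473 and y = 945.

(398, 473), (797, 473), (398, 945), (797, 945)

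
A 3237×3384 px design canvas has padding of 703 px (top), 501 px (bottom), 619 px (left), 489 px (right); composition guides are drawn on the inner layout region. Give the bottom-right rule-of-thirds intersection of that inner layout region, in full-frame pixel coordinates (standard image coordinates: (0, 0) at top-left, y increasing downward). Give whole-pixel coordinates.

x = 2038 px, y = 2156 px

Content width = 3237 − 619 − 489 = 2129 px; content height = 3384 − 703 − 501 = 2180 px.
Bottom-right is two-thirds across and two-thirds down within the inner layout region.
x = 619 + 2 × 2129/3 = 619 + 1419.33 ≈ 2038
y = 703 + 2 × 2180/3 = 703 + 1453.33 ≈ 2156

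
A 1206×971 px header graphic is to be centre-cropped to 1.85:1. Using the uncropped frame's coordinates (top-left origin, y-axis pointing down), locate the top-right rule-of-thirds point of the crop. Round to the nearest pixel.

x = 804 px, y = 377 px

1206/971 < 1.85/1, so the 1.85:1 crop keeps the full width 1206 and trims height to 1206 × 1/1.85 = 651.89 px.
Top offset = (971 − 651.89)/2 = 159.55 px; left offset = 0.
Top-right is two-thirds across and one-third down within the crop:
x = 0.00 + 2 × 1206.00/3 ≈ 804; y = 159.55 + 1 × 651.89/3 ≈ 377.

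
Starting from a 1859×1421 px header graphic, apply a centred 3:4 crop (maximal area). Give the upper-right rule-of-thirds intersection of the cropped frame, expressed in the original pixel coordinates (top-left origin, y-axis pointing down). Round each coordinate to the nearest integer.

x = 1107 px, y = 474 px

1859/1421 > 3/4, so the 3:4 crop keeps the full height 1421 and trims width to 1421 × 3/4 = 1065.75 px.
Left offset = (1859 − 1065.75)/2 = 396.62 px; top offset = 0.
Upper-right is two-thirds across and one-third down within the crop:
x = 396.62 + 2 × 1065.75/3 ≈ 1107; y = 0.00 + 1 × 1421.00/3 ≈ 474.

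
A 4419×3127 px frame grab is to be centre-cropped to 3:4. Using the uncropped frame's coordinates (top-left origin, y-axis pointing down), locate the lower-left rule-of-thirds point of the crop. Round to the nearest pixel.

(1819, 2085)

4419/3127 > 3/4, so the 3:4 crop keeps the full height 3127 and trims width to 3127 × 3/4 = 2345.25 px.
Left offset = (4419 − 2345.25)/2 = 1036.88 px; top offset = 0.
Lower-left is one-third across and two-thirds down within the crop:
x = 1036.88 + 1 × 2345.25/3 ≈ 1819; y = 0.00 + 2 × 3127.00/3 ≈ 2085.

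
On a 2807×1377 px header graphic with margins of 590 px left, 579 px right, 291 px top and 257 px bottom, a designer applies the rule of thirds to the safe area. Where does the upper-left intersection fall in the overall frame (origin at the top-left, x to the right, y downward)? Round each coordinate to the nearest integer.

Content width = 2807 − 590 − 579 = 1638 px; content height = 1377 − 291 − 257 = 829 px.
Upper-left is one-third across and one-third down within the safe area.
x = 590 + 1 × 1638/3 = 590 + 546.00 ≈ 1136
y = 291 + 1 × 829/3 = 291 + 276.33 ≈ 567

x = 1136 px, y = 567 px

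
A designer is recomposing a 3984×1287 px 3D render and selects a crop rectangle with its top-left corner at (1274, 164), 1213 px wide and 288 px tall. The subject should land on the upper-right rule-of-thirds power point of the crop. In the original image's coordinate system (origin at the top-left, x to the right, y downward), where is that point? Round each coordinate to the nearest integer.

(2083, 260)

One third of the crop width 1213 is 404.33 px.
One third of the crop height 288 is 96.00 px.
The upper-right point is two-thirds across and one-third down within the crop:
x = 1274 + 2 × 404.33 ≈ 2083; y = 164 + 1 × 96.00 ≈ 260.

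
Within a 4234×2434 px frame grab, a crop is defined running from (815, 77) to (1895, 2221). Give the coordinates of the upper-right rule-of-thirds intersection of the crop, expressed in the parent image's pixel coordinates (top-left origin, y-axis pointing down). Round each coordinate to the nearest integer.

Crop width = 1895 − 815 = 1080 px; one third is 360.00 px.
Crop height = 2221 − 77 = 2144 px; one third is 714.67 px.
The upper-right point is two-thirds across and one-third down within the crop:
x = 815 + 2 × 360.00 ≈ 1535; y = 77 + 1 × 714.67 ≈ 792.

x = 1535 px, y = 792 px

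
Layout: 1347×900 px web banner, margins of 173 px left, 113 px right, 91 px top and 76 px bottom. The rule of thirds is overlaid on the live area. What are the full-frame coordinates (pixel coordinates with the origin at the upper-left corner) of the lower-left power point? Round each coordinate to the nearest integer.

Content width = 1347 − 173 − 113 = 1061 px; content height = 900 − 91 − 76 = 733 px.
Lower-left is one-third across and two-thirds down within the live area.
x = 173 + 1 × 1061/3 = 173 + 353.67 ≈ 527
y = 91 + 2 × 733/3 = 91 + 488.67 ≈ 580

x = 527 px, y = 580 px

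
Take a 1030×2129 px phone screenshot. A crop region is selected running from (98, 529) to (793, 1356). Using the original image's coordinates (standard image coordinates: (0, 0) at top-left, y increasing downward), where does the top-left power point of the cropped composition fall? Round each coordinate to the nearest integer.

x = 330 px, y = 805 px

Crop width = 793 − 98 = 695 px; one third is 231.67 px.
Crop height = 1356 − 529 = 827 px; one third is 275.67 px.
The top-left point is one-third across and one-third down within the crop:
x = 98 + 1 × 231.67 ≈ 330; y = 529 + 1 × 275.67 ≈ 805.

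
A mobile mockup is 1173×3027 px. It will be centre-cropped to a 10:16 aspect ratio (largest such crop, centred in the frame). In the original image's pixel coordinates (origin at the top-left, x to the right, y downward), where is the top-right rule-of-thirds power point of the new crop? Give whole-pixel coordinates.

1173/3027 < 10/16, so the 10:16 crop keeps the full width 1173 and trims height to 1173 × 16/10 = 1876.80 px.
Top offset = (3027 − 1876.80)/2 = 575.10 px; left offset = 0.
Top-right is two-thirds across and one-third down within the crop:
x = 0.00 + 2 × 1173.00/3 ≈ 782; y = 575.10 + 1 × 1876.80/3 ≈ 1201.

(782, 1201)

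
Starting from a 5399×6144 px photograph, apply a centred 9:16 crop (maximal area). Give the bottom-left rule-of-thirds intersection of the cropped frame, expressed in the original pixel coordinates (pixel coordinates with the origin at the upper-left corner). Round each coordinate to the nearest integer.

5399/6144 > 9/16, so the 9:16 crop keeps the full height 6144 and trims width to 6144 × 9/16 = 3456.00 px.
Left offset = (5399 − 3456.00)/2 = 971.50 px; top offset = 0.
Bottom-left is one-third across and two-thirds down within the crop:
x = 971.50 + 1 × 3456.00/3 ≈ 2124; y = 0.00 + 2 × 6144.00/3 ≈ 4096.

x = 2124 px, y = 4096 px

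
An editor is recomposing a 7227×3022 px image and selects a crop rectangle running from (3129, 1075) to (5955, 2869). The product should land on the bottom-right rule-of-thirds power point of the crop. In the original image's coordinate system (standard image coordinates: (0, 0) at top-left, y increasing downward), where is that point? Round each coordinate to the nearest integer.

(5013, 2271)

Crop width = 5955 − 3129 = 2826 px; one third is 942.00 px.
Crop height = 2869 − 1075 = 1794 px; one third is 598.00 px.
The bottom-right point is two-thirds across and two-thirds down within the crop:
x = 3129 + 2 × 942.00 ≈ 5013; y = 1075 + 2 × 598.00 ≈ 2271.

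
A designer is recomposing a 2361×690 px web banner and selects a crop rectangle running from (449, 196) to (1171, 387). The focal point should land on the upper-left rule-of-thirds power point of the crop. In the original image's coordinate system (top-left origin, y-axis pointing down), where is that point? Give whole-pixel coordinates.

(690, 260)

Crop width = 1171 − 449 = 722 px; one third is 240.67 px.
Crop height = 387 − 196 = 191 px; one third is 63.67 px.
The upper-left point is one-third across and one-third down within the crop:
x = 449 + 1 × 240.67 ≈ 690; y = 196 + 1 × 63.67 ≈ 260.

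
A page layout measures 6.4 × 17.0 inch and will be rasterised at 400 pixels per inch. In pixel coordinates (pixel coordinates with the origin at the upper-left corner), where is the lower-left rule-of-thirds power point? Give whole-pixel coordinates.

(853, 4533)

In pixels the canvas is 6.4 × 400 = 2560 wide and 17.0 × 400 = 6800 tall.
The lower-left point is one-third across and two-thirds down:
x = 1 × 2560/3 ≈ 853; y = 2 × 6800/3 ≈ 4533.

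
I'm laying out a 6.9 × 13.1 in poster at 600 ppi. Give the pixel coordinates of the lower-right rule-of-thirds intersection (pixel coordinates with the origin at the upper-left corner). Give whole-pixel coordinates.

In pixels the canvas is 6.9 × 600 = 4140 wide and 13.1 × 600 = 7860 tall.
The lower-right point is two-thirds across and two-thirds down:
x = 2 × 4140/3 ≈ 2760; y = 2 × 7860/3 ≈ 5240.

(2760, 5240)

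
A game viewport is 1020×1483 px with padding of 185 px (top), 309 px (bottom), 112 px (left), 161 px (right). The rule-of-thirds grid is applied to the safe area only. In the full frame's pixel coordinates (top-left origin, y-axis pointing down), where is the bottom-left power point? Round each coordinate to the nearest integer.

(361, 844)

Content width = 1020 − 112 − 161 = 747 px; content height = 1483 − 185 − 309 = 989 px.
Bottom-left is one-third across and two-thirds down within the safe area.
x = 112 + 1 × 747/3 = 112 + 249.00 ≈ 361
y = 185 + 2 × 989/3 = 185 + 659.33 ≈ 844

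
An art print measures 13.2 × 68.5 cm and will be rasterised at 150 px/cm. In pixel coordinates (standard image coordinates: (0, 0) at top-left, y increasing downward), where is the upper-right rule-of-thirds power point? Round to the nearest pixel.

x = 1320 px, y = 3425 px

In pixels the canvas is 13.2 × 150 = 1980 wide and 68.5 × 150 = 10275 tall.
The upper-right point is two-thirds across and one-third down:
x = 2 × 1980/3 ≈ 1320; y = 1 × 10275/3 ≈ 3425.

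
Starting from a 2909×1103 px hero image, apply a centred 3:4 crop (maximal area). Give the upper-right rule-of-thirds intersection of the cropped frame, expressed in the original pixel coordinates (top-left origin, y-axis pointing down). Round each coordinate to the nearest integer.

(1592, 368)

2909/1103 > 3/4, so the 3:4 crop keeps the full height 1103 and trims width to 1103 × 3/4 = 827.25 px.
Left offset = (2909 − 827.25)/2 = 1040.88 px; top offset = 0.
Upper-right is two-thirds across and one-third down within the crop:
x = 1040.88 + 2 × 827.25/3 ≈ 1592; y = 0.00 + 1 × 1103.00/3 ≈ 368.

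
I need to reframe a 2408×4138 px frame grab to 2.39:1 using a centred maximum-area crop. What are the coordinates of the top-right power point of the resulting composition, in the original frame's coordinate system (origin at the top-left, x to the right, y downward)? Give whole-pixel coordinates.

(1605, 1901)

2408/4138 < 2.39/1, so the 2.39:1 crop keeps the full width 2408 and trims height to 2408 × 1/2.39 = 1007.53 px.
Top offset = (4138 − 1007.53)/2 = 1565.23 px; left offset = 0.
Top-right is two-thirds across and one-third down within the crop:
x = 0.00 + 2 × 2408.00/3 ≈ 1605; y = 1565.23 + 1 × 1007.53/3 ≈ 1901.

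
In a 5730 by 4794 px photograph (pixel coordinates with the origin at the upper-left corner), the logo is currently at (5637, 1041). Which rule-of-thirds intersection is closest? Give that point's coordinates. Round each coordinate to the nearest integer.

(3820, 1598)

Third lines: x ∈ {1910, 3820}, y ∈ {1598, 3196}.
5637 is closer to x = 3820; 1041 is closer to y = 1598.
So the nearest intersection is the upper-right power point.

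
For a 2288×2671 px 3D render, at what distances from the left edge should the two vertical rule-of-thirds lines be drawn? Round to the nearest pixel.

2288 / 3 = 762.67, so the vertical lines sit at one and two thirds of 2288.

763 px and 1525 px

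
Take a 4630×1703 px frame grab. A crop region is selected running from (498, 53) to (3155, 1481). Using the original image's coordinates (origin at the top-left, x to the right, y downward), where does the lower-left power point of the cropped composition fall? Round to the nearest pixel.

x = 1384 px, y = 1005 px

Crop width = 3155 − 498 = 2657 px; one third is 885.67 px.
Crop height = 1481 − 53 = 1428 px; one third is 476.00 px.
The lower-left point is one-third across and two-thirds down within the crop:
x = 498 + 1 × 885.67 ≈ 1384; y = 53 + 2 × 476.00 ≈ 1005.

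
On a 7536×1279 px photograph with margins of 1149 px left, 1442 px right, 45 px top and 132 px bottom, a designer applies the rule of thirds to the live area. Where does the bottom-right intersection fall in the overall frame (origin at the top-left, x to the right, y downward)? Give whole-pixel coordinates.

Content width = 7536 − 1149 − 1442 = 4945 px; content height = 1279 − 45 − 132 = 1102 px.
Bottom-right is two-thirds across and two-thirds down within the live area.
x = 1149 + 2 × 4945/3 = 1149 + 3296.67 ≈ 4446
y = 45 + 2 × 1102/3 = 45 + 734.67 ≈ 780

(4446, 780)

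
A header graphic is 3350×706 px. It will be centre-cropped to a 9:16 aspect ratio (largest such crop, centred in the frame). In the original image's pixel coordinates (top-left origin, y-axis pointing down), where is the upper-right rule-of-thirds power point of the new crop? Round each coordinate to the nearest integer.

3350/706 > 9/16, so the 9:16 crop keeps the full height 706 and trims width to 706 × 9/16 = 397.12 px.
Left offset = (3350 − 397.12)/2 = 1476.44 px; top offset = 0.
Upper-right is two-thirds across and one-third down within the crop:
x = 1476.44 + 2 × 397.12/3 ≈ 1741; y = 0.00 + 1 × 706.00/3 ≈ 235.

x = 1741 px, y = 235 px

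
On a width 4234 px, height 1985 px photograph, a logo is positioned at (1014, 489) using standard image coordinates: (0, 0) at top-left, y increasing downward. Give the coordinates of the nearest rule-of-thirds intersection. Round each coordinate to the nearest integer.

Third lines: x ∈ {1411, 2823}, y ∈ {662, 1323}.
1014 is closer to x = 1411; 489 is closer to y = 662.
So the nearest intersection is the upper-left power point.

(1411, 662)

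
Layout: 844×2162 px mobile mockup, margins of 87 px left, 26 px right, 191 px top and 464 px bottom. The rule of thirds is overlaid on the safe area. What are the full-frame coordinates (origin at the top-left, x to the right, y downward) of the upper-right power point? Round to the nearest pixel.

Content width = 844 − 87 − 26 = 731 px; content height = 2162 − 191 − 464 = 1507 px.
Upper-right is two-thirds across and one-third down within the safe area.
x = 87 + 2 × 731/3 = 87 + 487.33 ≈ 574
y = 191 + 1 × 1507/3 = 191 + 502.33 ≈ 693

(574, 693)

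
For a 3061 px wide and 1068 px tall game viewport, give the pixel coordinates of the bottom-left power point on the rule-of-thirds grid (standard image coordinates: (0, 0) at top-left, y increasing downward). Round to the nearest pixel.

The bottom-left point sits one-third of the way across and two-thirds of the way down.
x = 1 × 3061/3 ≈ 1020; y = 2 × 1068/3 ≈ 712.

x = 1020 px, y = 712 px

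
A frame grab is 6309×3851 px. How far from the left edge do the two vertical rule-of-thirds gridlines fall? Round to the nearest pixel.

6309 / 3 = 2103, so the vertical lines sit at one and two thirds of 6309.

x = 2103 px and x = 4206 px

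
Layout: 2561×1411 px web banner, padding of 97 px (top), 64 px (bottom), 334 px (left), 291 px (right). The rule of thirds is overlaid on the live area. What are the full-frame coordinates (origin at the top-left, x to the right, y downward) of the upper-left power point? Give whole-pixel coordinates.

x = 979 px, y = 514 px

Content width = 2561 − 334 − 291 = 1936 px; content height = 1411 − 97 − 64 = 1250 px.
Upper-left is one-third across and one-third down within the live area.
x = 334 + 1 × 1936/3 = 334 + 645.33 ≈ 979
y = 97 + 1 × 1250/3 = 97 + 416.67 ≈ 514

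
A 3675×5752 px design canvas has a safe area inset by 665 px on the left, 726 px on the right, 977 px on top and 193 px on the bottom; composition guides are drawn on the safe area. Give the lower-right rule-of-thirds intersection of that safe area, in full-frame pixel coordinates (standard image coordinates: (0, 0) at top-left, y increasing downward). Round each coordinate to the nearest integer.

x = 2188 px, y = 4032 px

Content width = 3675 − 665 − 726 = 2284 px; content height = 5752 − 977 − 193 = 4582 px.
Lower-right is two-thirds across and two-thirds down within the safe area.
x = 665 + 2 × 2284/3 = 665 + 1522.67 ≈ 2188
y = 977 + 2 × 4582/3 = 977 + 3054.67 ≈ 4032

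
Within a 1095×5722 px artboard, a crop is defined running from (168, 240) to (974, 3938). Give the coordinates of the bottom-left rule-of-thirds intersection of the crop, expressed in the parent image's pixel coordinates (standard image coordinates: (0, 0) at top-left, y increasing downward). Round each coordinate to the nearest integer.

Crop width = 974 − 168 = 806 px; one third is 268.67 px.
Crop height = 3938 − 240 = 3698 px; one third is 1232.67 px.
The bottom-left point is one-third across and two-thirds down within the crop:
x = 168 + 1 × 268.67 ≈ 437; y = 240 + 2 × 1232.67 ≈ 2705.

(437, 2705)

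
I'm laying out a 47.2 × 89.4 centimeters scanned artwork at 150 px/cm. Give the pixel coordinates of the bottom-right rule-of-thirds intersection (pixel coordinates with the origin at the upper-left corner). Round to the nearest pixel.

In pixels the canvas is 47.2 × 150 = 7080 wide and 89.4 × 150 = 13410 tall.
The bottom-right point is two-thirds across and two-thirds down:
x = 2 × 7080/3 ≈ 4720; y = 2 × 13410/3 ≈ 8940.

(4720, 8940)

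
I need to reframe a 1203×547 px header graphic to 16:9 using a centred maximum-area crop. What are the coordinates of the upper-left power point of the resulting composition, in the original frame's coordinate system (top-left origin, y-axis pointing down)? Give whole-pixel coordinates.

1203/547 > 16/9, so the 16:9 crop keeps the full height 547 and trims width to 547 × 16/9 = 972.44 px.
Left offset = (1203 − 972.44)/2 = 115.28 px; top offset = 0.
Upper-left is one-third across and one-third down within the crop:
x = 115.28 + 1 × 972.44/3 ≈ 439; y = 0.00 + 1 × 547.00/3 ≈ 182.

(439, 182)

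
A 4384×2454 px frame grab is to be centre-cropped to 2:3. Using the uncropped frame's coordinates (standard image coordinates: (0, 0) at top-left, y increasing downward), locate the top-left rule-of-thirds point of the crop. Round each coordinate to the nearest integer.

4384/2454 > 2/3, so the 2:3 crop keeps the full height 2454 and trims width to 2454 × 2/3 = 1636.00 px.
Left offset = (4384 − 1636.00)/2 = 1374.00 px; top offset = 0.
Top-left is one-third across and one-third down within the crop:
x = 1374.00 + 1 × 1636.00/3 ≈ 1919; y = 0.00 + 1 × 2454.00/3 ≈ 818.

x = 1919 px, y = 818 px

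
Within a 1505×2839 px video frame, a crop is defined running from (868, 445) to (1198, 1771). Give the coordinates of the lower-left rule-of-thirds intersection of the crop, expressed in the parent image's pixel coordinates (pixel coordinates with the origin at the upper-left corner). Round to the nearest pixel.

Crop width = 1198 − 868 = 330 px; one third is 110.00 px.
Crop height = 1771 − 445 = 1326 px; one third is 442.00 px.
The lower-left point is one-third across and two-thirds down within the crop:
x = 868 + 1 × 110.00 ≈ 978; y = 445 + 2 × 442.00 ≈ 1329.

x = 978 px, y = 1329 px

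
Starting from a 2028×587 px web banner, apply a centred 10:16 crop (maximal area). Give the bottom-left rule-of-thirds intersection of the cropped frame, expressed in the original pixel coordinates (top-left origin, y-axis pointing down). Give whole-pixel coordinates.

2028/587 > 10/16, so the 10:16 crop keeps the full height 587 and trims width to 587 × 10/16 = 366.88 px.
Left offset = (2028 − 366.88)/2 = 830.56 px; top offset = 0.
Bottom-left is one-third across and two-thirds down within the crop:
x = 830.56 + 1 × 366.88/3 ≈ 953; y = 0.00 + 2 × 587.00/3 ≈ 391.

x = 953 px, y = 391 px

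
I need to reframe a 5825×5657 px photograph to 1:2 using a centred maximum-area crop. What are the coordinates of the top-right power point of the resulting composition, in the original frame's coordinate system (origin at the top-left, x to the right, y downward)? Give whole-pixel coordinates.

(3384, 1886)

5825/5657 > 1/2, so the 1:2 crop keeps the full height 5657 and trims width to 5657 × 1/2 = 2828.50 px.
Left offset = (5825 − 2828.50)/2 = 1498.25 px; top offset = 0.
Top-right is two-thirds across and one-third down within the crop:
x = 1498.25 + 2 × 2828.50/3 ≈ 3384; y = 0.00 + 1 × 5657.00/3 ≈ 1886.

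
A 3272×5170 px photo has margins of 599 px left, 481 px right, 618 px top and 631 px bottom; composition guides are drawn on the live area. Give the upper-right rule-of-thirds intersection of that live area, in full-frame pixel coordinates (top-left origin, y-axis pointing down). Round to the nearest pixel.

Content width = 3272 − 599 − 481 = 2192 px; content height = 5170 − 618 − 631 = 3921 px.
Upper-right is two-thirds across and one-third down within the live area.
x = 599 + 2 × 2192/3 = 599 + 1461.33 ≈ 2060
y = 618 + 1 × 3921/3 = 618 + 1307.00 ≈ 1925

(2060, 1925)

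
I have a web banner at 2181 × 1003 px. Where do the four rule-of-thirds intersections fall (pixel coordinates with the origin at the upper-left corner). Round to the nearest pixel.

(727, 334), (1454, 334), (727, 669), (1454, 669)

One third of 2181 is 727; one third of 1003 is 334.33.
Vertical third lines at x = 727 and x = 1454; horizontal third lines at y = 334 and y = 669.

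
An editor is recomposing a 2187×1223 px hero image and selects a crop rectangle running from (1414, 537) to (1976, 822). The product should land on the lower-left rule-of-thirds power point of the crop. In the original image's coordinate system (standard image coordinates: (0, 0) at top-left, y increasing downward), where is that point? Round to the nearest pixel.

(1601, 727)

Crop width = 1976 − 1414 = 562 px; one third is 187.33 px.
Crop height = 822 − 537 = 285 px; one third is 95.00 px.
The lower-left point is one-third across and two-thirds down within the crop:
x = 1414 + 1 × 187.33 ≈ 1601; y = 537 + 2 × 95.00 ≈ 727.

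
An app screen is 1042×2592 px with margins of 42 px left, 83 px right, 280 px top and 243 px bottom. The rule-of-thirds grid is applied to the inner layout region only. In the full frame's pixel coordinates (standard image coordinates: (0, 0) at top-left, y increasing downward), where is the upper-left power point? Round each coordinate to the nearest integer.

x = 348 px, y = 970 px

Content width = 1042 − 42 − 83 = 917 px; content height = 2592 − 280 − 243 = 2069 px.
Upper-left is one-third across and one-third down within the inner layout region.
x = 42 + 1 × 917/3 = 42 + 305.67 ≈ 348
y = 280 + 1 × 2069/3 = 280 + 689.67 ≈ 970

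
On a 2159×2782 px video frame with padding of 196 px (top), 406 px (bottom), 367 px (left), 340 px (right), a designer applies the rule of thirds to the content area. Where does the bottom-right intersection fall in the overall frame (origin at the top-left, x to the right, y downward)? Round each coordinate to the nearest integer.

Content width = 2159 − 367 − 340 = 1452 px; content height = 2782 − 196 − 406 = 2180 px.
Bottom-right is two-thirds across and two-thirds down within the content area.
x = 367 + 2 × 1452/3 = 367 + 968.00 ≈ 1335
y = 196 + 2 × 2180/3 = 196 + 1453.33 ≈ 1649

x = 1335 px, y = 1649 px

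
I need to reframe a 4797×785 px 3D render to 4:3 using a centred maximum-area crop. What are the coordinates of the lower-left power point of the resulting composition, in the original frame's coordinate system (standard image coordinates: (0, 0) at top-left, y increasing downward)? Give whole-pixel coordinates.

4797/785 > 4/3, so the 4:3 crop keeps the full height 785 and trims width to 785 × 4/3 = 1046.67 px.
Left offset = (4797 − 1046.67)/2 = 1875.17 px; top offset = 0.
Lower-left is one-third across and two-thirds down within the crop:
x = 1875.17 + 1 × 1046.67/3 ≈ 2224; y = 0.00 + 2 × 785.00/3 ≈ 523.

x = 2224 px, y = 523 px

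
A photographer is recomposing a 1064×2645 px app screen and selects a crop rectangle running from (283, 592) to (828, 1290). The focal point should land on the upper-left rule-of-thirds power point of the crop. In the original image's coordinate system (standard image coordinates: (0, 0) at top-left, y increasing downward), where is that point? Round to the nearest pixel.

(465, 825)

Crop width = 828 − 283 = 545 px; one third is 181.67 px.
Crop height = 1290 − 592 = 698 px; one third is 232.67 px.
The upper-left point is one-third across and one-third down within the crop:
x = 283 + 1 × 181.67 ≈ 465; y = 592 + 1 × 232.67 ≈ 825.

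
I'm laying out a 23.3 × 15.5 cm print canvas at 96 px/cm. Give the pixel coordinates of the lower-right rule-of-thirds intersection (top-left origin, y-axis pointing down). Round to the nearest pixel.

In pixels the canvas is 23.3 × 96 = 2236.8 wide and 15.5 × 96 = 1488 tall.
The lower-right point is two-thirds across and two-thirds down:
x = 2 × 2236.8/3 ≈ 1491; y = 2 × 1488/3 ≈ 992.

x = 1491 px, y = 992 px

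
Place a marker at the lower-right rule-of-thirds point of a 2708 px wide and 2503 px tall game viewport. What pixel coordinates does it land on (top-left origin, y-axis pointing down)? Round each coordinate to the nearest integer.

(1805, 1669)

The lower-right point sits two-thirds of the way across and two-thirds of the way down.
x = 2 × 2708/3 ≈ 1805; y = 2 × 2503/3 ≈ 1669.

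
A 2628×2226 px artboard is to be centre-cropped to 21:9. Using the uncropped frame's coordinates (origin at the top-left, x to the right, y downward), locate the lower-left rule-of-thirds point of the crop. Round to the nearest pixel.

2628/2226 < 21/9, so the 21:9 crop keeps the full width 2628 and trims height to 2628 × 9/21 = 1126.29 px.
Top offset = (2226 − 1126.29)/2 = 549.86 px; left offset = 0.
Lower-left is one-third across and two-thirds down within the crop:
x = 0.00 + 1 × 2628.00/3 ≈ 876; y = 549.86 + 2 × 1126.29/3 ≈ 1301.

(876, 1301)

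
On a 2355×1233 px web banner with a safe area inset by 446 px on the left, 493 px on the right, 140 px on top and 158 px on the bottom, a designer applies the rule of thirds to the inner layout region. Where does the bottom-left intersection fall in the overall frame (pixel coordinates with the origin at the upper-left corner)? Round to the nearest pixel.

Content width = 2355 − 446 − 493 = 1416 px; content height = 1233 − 140 − 158 = 935 px.
Bottom-left is one-third across and two-thirds down within the inner layout region.
x = 446 + 1 × 1416/3 = 446 + 472.00 ≈ 918
y = 140 + 2 × 935/3 = 140 + 623.33 ≈ 763

(918, 763)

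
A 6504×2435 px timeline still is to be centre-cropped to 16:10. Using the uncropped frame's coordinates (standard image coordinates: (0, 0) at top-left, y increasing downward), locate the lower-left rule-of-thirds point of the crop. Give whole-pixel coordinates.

(2603, 1623)

6504/2435 > 16/10, so the 16:10 crop keeps the full height 2435 and trims width to 2435 × 16/10 = 3896.00 px.
Left offset = (6504 − 3896.00)/2 = 1304.00 px; top offset = 0.
Lower-left is one-third across and two-thirds down within the crop:
x = 1304.00 + 1 × 3896.00/3 ≈ 2603; y = 0.00 + 2 × 2435.00/3 ≈ 1623.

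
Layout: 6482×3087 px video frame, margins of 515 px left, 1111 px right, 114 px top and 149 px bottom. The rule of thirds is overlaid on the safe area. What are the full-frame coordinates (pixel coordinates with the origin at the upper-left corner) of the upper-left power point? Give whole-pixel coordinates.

x = 2134 px, y = 1055 px

Content width = 6482 − 515 − 1111 = 4856 px; content height = 3087 − 114 − 149 = 2824 px.
Upper-left is one-third across and one-third down within the safe area.
x = 515 + 1 × 4856/3 = 515 + 1618.67 ≈ 2134
y = 114 + 1 × 2824/3 = 114 + 941.33 ≈ 1055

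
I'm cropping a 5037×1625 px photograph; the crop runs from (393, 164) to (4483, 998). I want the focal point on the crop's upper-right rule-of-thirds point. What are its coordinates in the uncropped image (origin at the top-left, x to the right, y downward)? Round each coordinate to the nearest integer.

Crop width = 4483 − 393 = 4090 px; one third is 1363.33 px.
Crop height = 998 − 164 = 834 px; one third is 278.00 px.
The upper-right point is two-thirds across and one-third down within the crop:
x = 393 + 2 × 1363.33 ≈ 3120; y = 164 + 1 × 278.00 ≈ 442.

(3120, 442)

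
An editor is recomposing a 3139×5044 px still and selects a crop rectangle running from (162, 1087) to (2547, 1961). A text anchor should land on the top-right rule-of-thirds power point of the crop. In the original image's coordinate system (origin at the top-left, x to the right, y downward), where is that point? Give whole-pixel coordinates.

x = 1752 px, y = 1378 px

Crop width = 2547 − 162 = 2385 px; one third is 795.00 px.
Crop height = 1961 − 1087 = 874 px; one third is 291.33 px.
The top-right point is two-thirds across and one-third down within the crop:
x = 162 + 2 × 795.00 ≈ 1752; y = 1087 + 1 × 291.33 ≈ 1378.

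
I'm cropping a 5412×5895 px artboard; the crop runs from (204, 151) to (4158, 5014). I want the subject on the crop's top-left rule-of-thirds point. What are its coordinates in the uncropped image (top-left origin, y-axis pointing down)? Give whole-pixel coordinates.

Crop width = 4158 − 204 = 3954 px; one third is 1318.00 px.
Crop height = 5014 − 151 = 4863 px; one third is 1621.00 px.
The top-left point is one-third across and one-third down within the crop:
x = 204 + 1 × 1318.00 ≈ 1522; y = 151 + 1 × 1621.00 ≈ 1772.

x = 1522 px, y = 1772 px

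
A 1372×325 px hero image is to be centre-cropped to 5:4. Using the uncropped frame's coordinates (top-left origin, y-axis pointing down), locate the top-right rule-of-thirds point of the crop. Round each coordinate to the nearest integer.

1372/325 > 5/4, so the 5:4 crop keeps the full height 325 and trims width to 325 × 5/4 = 406.25 px.
Left offset = (1372 − 406.25)/2 = 482.88 px; top offset = 0.
Top-right is two-thirds across and one-third down within the crop:
x = 482.88 + 2 × 406.25/3 ≈ 754; y = 0.00 + 1 × 325.00/3 ≈ 108.

x = 754 px, y = 108 px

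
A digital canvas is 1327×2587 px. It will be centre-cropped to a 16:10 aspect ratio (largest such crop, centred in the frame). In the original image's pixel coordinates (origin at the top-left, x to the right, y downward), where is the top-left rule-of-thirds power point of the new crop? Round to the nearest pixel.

1327/2587 < 16/10, so the 16:10 crop keeps the full width 1327 and trims height to 1327 × 10/16 = 829.38 px.
Top offset = (2587 − 829.38)/2 = 878.81 px; left offset = 0.
Top-left is one-third across and one-third down within the crop:
x = 0.00 + 1 × 1327.00/3 ≈ 442; y = 878.81 + 1 × 829.38/3 ≈ 1155.

x = 442 px, y = 1155 px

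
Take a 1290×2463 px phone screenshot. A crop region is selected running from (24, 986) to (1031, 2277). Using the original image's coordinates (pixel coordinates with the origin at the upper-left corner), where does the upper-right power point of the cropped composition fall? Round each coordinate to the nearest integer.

Crop width = 1031 − 24 = 1007 px; one third is 335.67 px.
Crop height = 2277 − 986 = 1291 px; one third is 430.33 px.
The upper-right point is two-thirds across and one-third down within the crop:
x = 24 + 2 × 335.67 ≈ 695; y = 986 + 1 × 430.33 ≈ 1416.

(695, 1416)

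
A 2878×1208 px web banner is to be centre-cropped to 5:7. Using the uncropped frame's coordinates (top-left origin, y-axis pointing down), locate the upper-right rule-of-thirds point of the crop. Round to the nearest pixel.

x = 1583 px, y = 403 px

2878/1208 > 5/7, so the 5:7 crop keeps the full height 1208 and trims width to 1208 × 5/7 = 862.86 px.
Left offset = (2878 − 862.86)/2 = 1007.57 px; top offset = 0.
Upper-right is two-thirds across and one-third down within the crop:
x = 1007.57 + 2 × 862.86/3 ≈ 1583; y = 0.00 + 1 × 1208.00/3 ≈ 403.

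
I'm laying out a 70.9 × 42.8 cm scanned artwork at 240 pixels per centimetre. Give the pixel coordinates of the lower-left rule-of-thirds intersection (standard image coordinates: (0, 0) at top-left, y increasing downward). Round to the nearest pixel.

x = 5672 px, y = 6848 px

In pixels the canvas is 70.9 × 240 = 17016 wide and 42.8 × 240 = 10272 tall.
The lower-left point is one-third across and two-thirds down:
x = 1 × 17016/3 ≈ 5672; y = 2 × 10272/3 ≈ 6848.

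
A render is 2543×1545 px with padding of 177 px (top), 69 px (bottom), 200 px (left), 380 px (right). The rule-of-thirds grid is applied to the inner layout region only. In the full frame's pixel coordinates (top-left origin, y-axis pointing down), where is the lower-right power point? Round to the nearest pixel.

x = 1509 px, y = 1043 px

Content width = 2543 − 200 − 380 = 1963 px; content height = 1545 − 177 − 69 = 1299 px.
Lower-right is two-thirds across and two-thirds down within the inner layout region.
x = 200 + 2 × 1963/3 = 200 + 1308.67 ≈ 1509
y = 177 + 2 × 1299/3 = 177 + 866.00 ≈ 1043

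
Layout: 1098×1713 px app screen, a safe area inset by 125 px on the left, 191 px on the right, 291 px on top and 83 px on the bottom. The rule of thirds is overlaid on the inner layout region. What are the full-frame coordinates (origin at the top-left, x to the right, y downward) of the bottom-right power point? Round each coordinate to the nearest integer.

Content width = 1098 − 125 − 191 = 782 px; content height = 1713 − 291 − 83 = 1339 px.
Bottom-right is two-thirds across and two-thirds down within the inner layout region.
x = 125 + 2 × 782/3 = 125 + 521.33 ≈ 646
y = 291 + 2 × 1339/3 = 291 + 892.67 ≈ 1184

(646, 1184)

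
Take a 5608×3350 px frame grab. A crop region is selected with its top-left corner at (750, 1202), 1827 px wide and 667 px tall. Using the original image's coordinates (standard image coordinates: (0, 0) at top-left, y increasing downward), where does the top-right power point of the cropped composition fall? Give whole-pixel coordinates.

One third of the crop width 1827 is 609.00 px.
One third of the crop height 667 is 222.33 px.
The top-right point is two-thirds across and one-third down within the crop:
x = 750 + 2 × 609.00 ≈ 1968; y = 1202 + 1 × 222.33 ≈ 1424.

(1968, 1424)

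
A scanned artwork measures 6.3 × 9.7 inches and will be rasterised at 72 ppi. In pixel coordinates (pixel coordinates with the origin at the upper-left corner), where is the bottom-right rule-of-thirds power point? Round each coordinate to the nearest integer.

In pixels the canvas is 6.3 × 72 = 453.6 wide and 9.7 × 72 = 698.4 tall.
The bottom-right point is two-thirds across and two-thirds down:
x = 2 × 453.6/3 ≈ 302; y = 2 × 698.4/3 ≈ 466.

x = 302 px, y = 466 px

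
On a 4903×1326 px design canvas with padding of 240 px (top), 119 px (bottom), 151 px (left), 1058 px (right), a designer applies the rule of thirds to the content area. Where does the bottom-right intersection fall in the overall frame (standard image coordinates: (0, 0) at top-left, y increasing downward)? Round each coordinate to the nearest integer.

(2614, 885)

Content width = 4903 − 151 − 1058 = 3694 px; content height = 1326 − 240 − 119 = 967 px.
Bottom-right is two-thirds across and two-thirds down within the content area.
x = 151 + 2 × 3694/3 = 151 + 2462.67 ≈ 2614
y = 240 + 2 × 967/3 = 240 + 644.67 ≈ 885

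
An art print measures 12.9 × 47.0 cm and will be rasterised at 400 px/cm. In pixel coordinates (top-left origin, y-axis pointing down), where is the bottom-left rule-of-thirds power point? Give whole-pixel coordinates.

(1720, 12533)

In pixels the canvas is 12.9 × 400 = 5160 wide and 47.0 × 400 = 18800 tall.
The bottom-left point is one-third across and two-thirds down:
x = 1 × 5160/3 ≈ 1720; y = 2 × 18800/3 ≈ 12533.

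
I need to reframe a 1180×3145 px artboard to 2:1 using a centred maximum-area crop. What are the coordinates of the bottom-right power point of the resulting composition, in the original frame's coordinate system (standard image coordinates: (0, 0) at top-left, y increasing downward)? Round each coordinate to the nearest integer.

1180/3145 < 2/1, so the 2:1 crop keeps the full width 1180 and trims height to 1180 × 1/2 = 590.00 px.
Top offset = (3145 − 590.00)/2 = 1277.50 px; left offset = 0.
Bottom-right is two-thirds across and two-thirds down within the crop:
x = 0.00 + 2 × 1180.00/3 ≈ 787; y = 1277.50 + 2 × 590.00/3 ≈ 1671.

x = 787 px, y = 1671 px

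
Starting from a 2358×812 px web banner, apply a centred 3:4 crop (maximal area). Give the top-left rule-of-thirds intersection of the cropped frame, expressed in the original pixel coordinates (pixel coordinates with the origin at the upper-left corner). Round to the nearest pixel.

2358/812 > 3/4, so the 3:4 crop keeps the full height 812 and trims width to 812 × 3/4 = 609.00 px.
Left offset = (2358 − 609.00)/2 = 874.50 px; top offset = 0.
Top-left is one-third across and one-third down within the crop:
x = 874.50 + 1 × 609.00/3 ≈ 1078; y = 0.00 + 1 × 812.00/3 ≈ 271.

x = 1078 px, y = 271 px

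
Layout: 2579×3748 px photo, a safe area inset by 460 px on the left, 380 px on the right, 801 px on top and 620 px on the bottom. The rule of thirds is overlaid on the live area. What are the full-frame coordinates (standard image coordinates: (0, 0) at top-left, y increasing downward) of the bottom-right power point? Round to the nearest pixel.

Content width = 2579 − 460 − 380 = 1739 px; content height = 3748 − 801 − 620 = 2327 px.
Bottom-right is two-thirds across and two-thirds down within the live area.
x = 460 + 2 × 1739/3 = 460 + 1159.33 ≈ 1619
y = 801 + 2 × 2327/3 = 801 + 1551.33 ≈ 2352

x = 1619 px, y = 2352 px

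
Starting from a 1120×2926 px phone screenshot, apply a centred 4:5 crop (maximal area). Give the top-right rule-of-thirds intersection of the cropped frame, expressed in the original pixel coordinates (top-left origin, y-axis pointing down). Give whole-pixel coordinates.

(747, 1230)

1120/2926 < 4/5, so the 4:5 crop keeps the full width 1120 and trims height to 1120 × 5/4 = 1400.00 px.
Top offset = (2926 − 1400.00)/2 = 763.00 px; left offset = 0.
Top-right is two-thirds across and one-third down within the crop:
x = 0.00 + 2 × 1120.00/3 ≈ 747; y = 763.00 + 1 × 1400.00/3 ≈ 1230.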